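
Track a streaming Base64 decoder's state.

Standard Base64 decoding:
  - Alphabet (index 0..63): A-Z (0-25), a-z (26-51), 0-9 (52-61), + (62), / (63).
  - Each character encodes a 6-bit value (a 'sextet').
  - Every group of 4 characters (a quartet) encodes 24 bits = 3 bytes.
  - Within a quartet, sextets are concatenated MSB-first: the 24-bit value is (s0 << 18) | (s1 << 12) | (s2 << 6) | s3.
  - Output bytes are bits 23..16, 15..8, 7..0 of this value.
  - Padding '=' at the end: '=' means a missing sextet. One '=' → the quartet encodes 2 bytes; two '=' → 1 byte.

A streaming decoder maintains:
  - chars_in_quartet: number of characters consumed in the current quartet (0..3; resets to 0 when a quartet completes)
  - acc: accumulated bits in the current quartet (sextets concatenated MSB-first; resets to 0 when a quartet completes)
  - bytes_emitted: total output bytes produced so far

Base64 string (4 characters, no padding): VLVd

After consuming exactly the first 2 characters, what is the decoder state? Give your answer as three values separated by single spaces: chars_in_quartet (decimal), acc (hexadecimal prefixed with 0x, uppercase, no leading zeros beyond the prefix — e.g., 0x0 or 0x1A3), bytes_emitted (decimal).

After char 0 ('V'=21): chars_in_quartet=1 acc=0x15 bytes_emitted=0
After char 1 ('L'=11): chars_in_quartet=2 acc=0x54B bytes_emitted=0

Answer: 2 0x54B 0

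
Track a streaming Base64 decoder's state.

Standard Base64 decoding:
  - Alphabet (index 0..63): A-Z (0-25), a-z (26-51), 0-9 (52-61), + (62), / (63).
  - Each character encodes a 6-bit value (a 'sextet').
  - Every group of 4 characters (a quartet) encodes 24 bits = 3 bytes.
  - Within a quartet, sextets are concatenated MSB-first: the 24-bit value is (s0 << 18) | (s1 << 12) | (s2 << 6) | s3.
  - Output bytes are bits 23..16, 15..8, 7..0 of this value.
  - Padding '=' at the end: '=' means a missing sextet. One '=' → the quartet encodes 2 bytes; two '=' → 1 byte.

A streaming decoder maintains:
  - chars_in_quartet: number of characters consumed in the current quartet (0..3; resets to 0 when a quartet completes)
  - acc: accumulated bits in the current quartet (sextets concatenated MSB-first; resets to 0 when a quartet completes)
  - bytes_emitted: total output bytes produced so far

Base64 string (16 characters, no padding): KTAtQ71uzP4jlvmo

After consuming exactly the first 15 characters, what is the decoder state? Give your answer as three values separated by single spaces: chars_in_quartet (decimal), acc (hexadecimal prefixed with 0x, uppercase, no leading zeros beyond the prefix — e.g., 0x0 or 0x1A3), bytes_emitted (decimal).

Answer: 3 0x25BE6 9

Derivation:
After char 0 ('K'=10): chars_in_quartet=1 acc=0xA bytes_emitted=0
After char 1 ('T'=19): chars_in_quartet=2 acc=0x293 bytes_emitted=0
After char 2 ('A'=0): chars_in_quartet=3 acc=0xA4C0 bytes_emitted=0
After char 3 ('t'=45): chars_in_quartet=4 acc=0x29302D -> emit 29 30 2D, reset; bytes_emitted=3
After char 4 ('Q'=16): chars_in_quartet=1 acc=0x10 bytes_emitted=3
After char 5 ('7'=59): chars_in_quartet=2 acc=0x43B bytes_emitted=3
After char 6 ('1'=53): chars_in_quartet=3 acc=0x10EF5 bytes_emitted=3
After char 7 ('u'=46): chars_in_quartet=4 acc=0x43BD6E -> emit 43 BD 6E, reset; bytes_emitted=6
After char 8 ('z'=51): chars_in_quartet=1 acc=0x33 bytes_emitted=6
After char 9 ('P'=15): chars_in_quartet=2 acc=0xCCF bytes_emitted=6
After char 10 ('4'=56): chars_in_quartet=3 acc=0x333F8 bytes_emitted=6
After char 11 ('j'=35): chars_in_quartet=4 acc=0xCCFE23 -> emit CC FE 23, reset; bytes_emitted=9
After char 12 ('l'=37): chars_in_quartet=1 acc=0x25 bytes_emitted=9
After char 13 ('v'=47): chars_in_quartet=2 acc=0x96F bytes_emitted=9
After char 14 ('m'=38): chars_in_quartet=3 acc=0x25BE6 bytes_emitted=9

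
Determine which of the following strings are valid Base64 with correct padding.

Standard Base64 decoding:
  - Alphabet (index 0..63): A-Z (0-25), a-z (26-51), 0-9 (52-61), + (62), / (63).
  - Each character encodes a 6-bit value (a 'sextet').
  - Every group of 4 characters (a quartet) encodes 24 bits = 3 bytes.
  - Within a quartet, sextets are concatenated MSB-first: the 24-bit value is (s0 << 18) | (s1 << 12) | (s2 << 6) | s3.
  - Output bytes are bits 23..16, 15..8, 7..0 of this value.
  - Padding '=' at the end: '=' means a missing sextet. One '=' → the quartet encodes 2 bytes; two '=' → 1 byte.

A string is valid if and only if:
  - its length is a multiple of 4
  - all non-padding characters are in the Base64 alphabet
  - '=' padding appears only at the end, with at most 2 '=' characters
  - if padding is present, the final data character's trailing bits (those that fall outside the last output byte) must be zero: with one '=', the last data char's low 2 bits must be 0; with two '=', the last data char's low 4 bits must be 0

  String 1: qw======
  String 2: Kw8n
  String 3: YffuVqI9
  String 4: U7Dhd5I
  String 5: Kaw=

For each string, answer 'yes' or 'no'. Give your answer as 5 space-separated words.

Answer: no yes yes no yes

Derivation:
String 1: 'qw======' → invalid (6 pad chars (max 2))
String 2: 'Kw8n' → valid
String 3: 'YffuVqI9' → valid
String 4: 'U7Dhd5I' → invalid (len=7 not mult of 4)
String 5: 'Kaw=' → valid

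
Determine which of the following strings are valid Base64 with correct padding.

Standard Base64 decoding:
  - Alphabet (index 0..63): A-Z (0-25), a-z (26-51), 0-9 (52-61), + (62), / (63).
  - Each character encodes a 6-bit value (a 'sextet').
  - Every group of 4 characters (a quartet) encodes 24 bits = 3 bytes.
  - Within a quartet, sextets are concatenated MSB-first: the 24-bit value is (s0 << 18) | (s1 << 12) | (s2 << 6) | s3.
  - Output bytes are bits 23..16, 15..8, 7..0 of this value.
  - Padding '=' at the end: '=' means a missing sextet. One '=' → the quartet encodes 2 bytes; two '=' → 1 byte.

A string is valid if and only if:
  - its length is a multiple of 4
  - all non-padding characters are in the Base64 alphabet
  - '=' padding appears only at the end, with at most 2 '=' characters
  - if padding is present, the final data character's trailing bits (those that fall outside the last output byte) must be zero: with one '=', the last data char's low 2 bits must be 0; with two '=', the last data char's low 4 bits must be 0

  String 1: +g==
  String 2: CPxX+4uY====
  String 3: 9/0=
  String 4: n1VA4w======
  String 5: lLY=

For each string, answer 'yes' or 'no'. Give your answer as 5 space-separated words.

Answer: yes no yes no yes

Derivation:
String 1: '+g==' → valid
String 2: 'CPxX+4uY====' → invalid (4 pad chars (max 2))
String 3: '9/0=' → valid
String 4: 'n1VA4w======' → invalid (6 pad chars (max 2))
String 5: 'lLY=' → valid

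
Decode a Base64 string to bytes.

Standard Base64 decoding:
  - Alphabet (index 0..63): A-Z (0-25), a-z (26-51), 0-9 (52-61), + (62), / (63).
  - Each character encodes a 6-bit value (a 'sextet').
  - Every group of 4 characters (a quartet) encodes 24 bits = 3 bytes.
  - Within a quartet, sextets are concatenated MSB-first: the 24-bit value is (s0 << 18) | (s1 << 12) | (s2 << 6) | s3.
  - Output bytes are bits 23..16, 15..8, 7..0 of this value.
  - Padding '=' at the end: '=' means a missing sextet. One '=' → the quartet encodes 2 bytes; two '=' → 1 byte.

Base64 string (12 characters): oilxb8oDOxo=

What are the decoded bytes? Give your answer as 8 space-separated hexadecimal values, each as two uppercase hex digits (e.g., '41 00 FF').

Answer: A2 29 71 6F CA 03 3B 1A

Derivation:
After char 0 ('o'=40): chars_in_quartet=1 acc=0x28 bytes_emitted=0
After char 1 ('i'=34): chars_in_quartet=2 acc=0xA22 bytes_emitted=0
After char 2 ('l'=37): chars_in_quartet=3 acc=0x288A5 bytes_emitted=0
After char 3 ('x'=49): chars_in_quartet=4 acc=0xA22971 -> emit A2 29 71, reset; bytes_emitted=3
After char 4 ('b'=27): chars_in_quartet=1 acc=0x1B bytes_emitted=3
After char 5 ('8'=60): chars_in_quartet=2 acc=0x6FC bytes_emitted=3
After char 6 ('o'=40): chars_in_quartet=3 acc=0x1BF28 bytes_emitted=3
After char 7 ('D'=3): chars_in_quartet=4 acc=0x6FCA03 -> emit 6F CA 03, reset; bytes_emitted=6
After char 8 ('O'=14): chars_in_quartet=1 acc=0xE bytes_emitted=6
After char 9 ('x'=49): chars_in_quartet=2 acc=0x3B1 bytes_emitted=6
After char 10 ('o'=40): chars_in_quartet=3 acc=0xEC68 bytes_emitted=6
Padding '=': partial quartet acc=0xEC68 -> emit 3B 1A; bytes_emitted=8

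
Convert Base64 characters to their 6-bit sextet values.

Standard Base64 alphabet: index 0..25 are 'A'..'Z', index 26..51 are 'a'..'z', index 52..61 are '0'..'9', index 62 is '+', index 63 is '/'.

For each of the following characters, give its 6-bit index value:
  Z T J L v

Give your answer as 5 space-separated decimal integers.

Answer: 25 19 9 11 47

Derivation:
'Z': A..Z range, ord('Z') − ord('A') = 25
'T': A..Z range, ord('T') − ord('A') = 19
'J': A..Z range, ord('J') − ord('A') = 9
'L': A..Z range, ord('L') − ord('A') = 11
'v': a..z range, 26 + ord('v') − ord('a') = 47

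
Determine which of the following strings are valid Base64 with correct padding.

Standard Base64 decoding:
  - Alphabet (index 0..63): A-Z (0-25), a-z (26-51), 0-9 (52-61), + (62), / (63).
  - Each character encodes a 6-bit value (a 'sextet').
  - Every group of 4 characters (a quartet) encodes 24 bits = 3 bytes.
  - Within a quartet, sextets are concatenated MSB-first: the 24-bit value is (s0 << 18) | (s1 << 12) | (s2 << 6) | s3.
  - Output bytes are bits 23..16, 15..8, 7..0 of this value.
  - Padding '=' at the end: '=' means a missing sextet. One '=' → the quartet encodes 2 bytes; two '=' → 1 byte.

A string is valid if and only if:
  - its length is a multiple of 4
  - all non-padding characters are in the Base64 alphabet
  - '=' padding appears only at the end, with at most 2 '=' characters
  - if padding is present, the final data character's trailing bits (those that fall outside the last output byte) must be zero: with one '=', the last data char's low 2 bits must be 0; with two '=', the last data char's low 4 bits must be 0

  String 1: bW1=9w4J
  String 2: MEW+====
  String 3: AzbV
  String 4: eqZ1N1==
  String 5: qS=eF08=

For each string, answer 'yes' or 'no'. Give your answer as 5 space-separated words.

String 1: 'bW1=9w4J' → invalid (bad char(s): ['=']; '=' in middle)
String 2: 'MEW+====' → invalid (4 pad chars (max 2))
String 3: 'AzbV' → valid
String 4: 'eqZ1N1==' → invalid (bad trailing bits)
String 5: 'qS=eF08=' → invalid (bad char(s): ['=']; '=' in middle)

Answer: no no yes no no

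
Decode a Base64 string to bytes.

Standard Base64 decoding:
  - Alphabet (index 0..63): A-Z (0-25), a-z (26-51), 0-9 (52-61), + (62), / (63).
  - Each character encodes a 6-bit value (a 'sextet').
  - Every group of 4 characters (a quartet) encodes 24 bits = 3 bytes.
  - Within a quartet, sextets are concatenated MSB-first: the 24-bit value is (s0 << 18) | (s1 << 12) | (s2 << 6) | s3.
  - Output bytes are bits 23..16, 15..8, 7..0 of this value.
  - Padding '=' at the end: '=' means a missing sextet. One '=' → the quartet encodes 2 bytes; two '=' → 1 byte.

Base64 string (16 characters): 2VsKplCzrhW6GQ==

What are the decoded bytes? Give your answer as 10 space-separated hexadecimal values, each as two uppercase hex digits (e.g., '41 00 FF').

After char 0 ('2'=54): chars_in_quartet=1 acc=0x36 bytes_emitted=0
After char 1 ('V'=21): chars_in_quartet=2 acc=0xD95 bytes_emitted=0
After char 2 ('s'=44): chars_in_quartet=3 acc=0x3656C bytes_emitted=0
After char 3 ('K'=10): chars_in_quartet=4 acc=0xD95B0A -> emit D9 5B 0A, reset; bytes_emitted=3
After char 4 ('p'=41): chars_in_quartet=1 acc=0x29 bytes_emitted=3
After char 5 ('l'=37): chars_in_quartet=2 acc=0xA65 bytes_emitted=3
After char 6 ('C'=2): chars_in_quartet=3 acc=0x29942 bytes_emitted=3
After char 7 ('z'=51): chars_in_quartet=4 acc=0xA650B3 -> emit A6 50 B3, reset; bytes_emitted=6
After char 8 ('r'=43): chars_in_quartet=1 acc=0x2B bytes_emitted=6
After char 9 ('h'=33): chars_in_quartet=2 acc=0xAE1 bytes_emitted=6
After char 10 ('W'=22): chars_in_quartet=3 acc=0x2B856 bytes_emitted=6
After char 11 ('6'=58): chars_in_quartet=4 acc=0xAE15BA -> emit AE 15 BA, reset; bytes_emitted=9
After char 12 ('G'=6): chars_in_quartet=1 acc=0x6 bytes_emitted=9
After char 13 ('Q'=16): chars_in_quartet=2 acc=0x190 bytes_emitted=9
Padding '==': partial quartet acc=0x190 -> emit 19; bytes_emitted=10

Answer: D9 5B 0A A6 50 B3 AE 15 BA 19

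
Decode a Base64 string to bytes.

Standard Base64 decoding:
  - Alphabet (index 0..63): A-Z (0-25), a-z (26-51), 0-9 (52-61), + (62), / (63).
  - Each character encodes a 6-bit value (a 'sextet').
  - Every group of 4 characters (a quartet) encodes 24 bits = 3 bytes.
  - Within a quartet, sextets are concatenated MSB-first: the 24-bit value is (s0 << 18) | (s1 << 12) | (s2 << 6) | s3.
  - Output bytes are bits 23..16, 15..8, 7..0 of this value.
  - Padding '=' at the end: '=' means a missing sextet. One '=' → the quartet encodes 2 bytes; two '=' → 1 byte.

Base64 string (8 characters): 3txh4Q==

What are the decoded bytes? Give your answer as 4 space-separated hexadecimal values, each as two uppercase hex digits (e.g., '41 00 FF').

Answer: DE DC 61 E1

Derivation:
After char 0 ('3'=55): chars_in_quartet=1 acc=0x37 bytes_emitted=0
After char 1 ('t'=45): chars_in_quartet=2 acc=0xDED bytes_emitted=0
After char 2 ('x'=49): chars_in_quartet=3 acc=0x37B71 bytes_emitted=0
After char 3 ('h'=33): chars_in_quartet=4 acc=0xDEDC61 -> emit DE DC 61, reset; bytes_emitted=3
After char 4 ('4'=56): chars_in_quartet=1 acc=0x38 bytes_emitted=3
After char 5 ('Q'=16): chars_in_quartet=2 acc=0xE10 bytes_emitted=3
Padding '==': partial quartet acc=0xE10 -> emit E1; bytes_emitted=4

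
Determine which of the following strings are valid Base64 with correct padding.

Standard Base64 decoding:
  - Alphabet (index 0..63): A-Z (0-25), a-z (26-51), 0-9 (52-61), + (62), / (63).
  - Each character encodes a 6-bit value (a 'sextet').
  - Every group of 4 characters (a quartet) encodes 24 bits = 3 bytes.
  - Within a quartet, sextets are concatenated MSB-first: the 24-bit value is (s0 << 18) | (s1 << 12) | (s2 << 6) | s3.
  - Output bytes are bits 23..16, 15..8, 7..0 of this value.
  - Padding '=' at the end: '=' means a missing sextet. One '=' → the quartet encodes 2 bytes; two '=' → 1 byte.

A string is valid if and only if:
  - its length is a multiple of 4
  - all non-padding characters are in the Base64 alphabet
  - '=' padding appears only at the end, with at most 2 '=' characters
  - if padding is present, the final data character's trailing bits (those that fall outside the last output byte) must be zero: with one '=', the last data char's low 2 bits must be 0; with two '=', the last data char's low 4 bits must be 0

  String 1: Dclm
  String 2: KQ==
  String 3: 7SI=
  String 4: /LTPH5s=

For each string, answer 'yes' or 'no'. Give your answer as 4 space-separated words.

String 1: 'Dclm' → valid
String 2: 'KQ==' → valid
String 3: '7SI=' → valid
String 4: '/LTPH5s=' → valid

Answer: yes yes yes yes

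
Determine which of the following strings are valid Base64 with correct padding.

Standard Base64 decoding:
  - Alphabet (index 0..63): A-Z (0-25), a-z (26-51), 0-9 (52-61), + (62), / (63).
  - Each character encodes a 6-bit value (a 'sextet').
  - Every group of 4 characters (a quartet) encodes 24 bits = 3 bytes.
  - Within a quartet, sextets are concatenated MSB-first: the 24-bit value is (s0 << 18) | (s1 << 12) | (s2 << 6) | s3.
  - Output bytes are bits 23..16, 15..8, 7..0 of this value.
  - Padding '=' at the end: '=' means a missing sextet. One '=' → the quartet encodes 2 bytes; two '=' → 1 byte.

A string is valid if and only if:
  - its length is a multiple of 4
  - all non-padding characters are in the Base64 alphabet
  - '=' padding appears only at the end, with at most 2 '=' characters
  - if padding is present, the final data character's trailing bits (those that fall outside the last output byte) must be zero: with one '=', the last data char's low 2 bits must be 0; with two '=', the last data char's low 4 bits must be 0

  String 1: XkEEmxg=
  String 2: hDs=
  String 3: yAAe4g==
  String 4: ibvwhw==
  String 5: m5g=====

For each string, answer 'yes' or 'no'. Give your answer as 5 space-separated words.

Answer: yes yes yes yes no

Derivation:
String 1: 'XkEEmxg=' → valid
String 2: 'hDs=' → valid
String 3: 'yAAe4g==' → valid
String 4: 'ibvwhw==' → valid
String 5: 'm5g=====' → invalid (5 pad chars (max 2))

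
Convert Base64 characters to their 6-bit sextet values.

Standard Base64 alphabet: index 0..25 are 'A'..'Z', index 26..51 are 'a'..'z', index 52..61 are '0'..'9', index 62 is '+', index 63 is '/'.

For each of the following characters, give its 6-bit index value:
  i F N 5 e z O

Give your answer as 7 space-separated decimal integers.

Answer: 34 5 13 57 30 51 14

Derivation:
'i': a..z range, 26 + ord('i') − ord('a') = 34
'F': A..Z range, ord('F') − ord('A') = 5
'N': A..Z range, ord('N') − ord('A') = 13
'5': 0..9 range, 52 + ord('5') − ord('0') = 57
'e': a..z range, 26 + ord('e') − ord('a') = 30
'z': a..z range, 26 + ord('z') − ord('a') = 51
'O': A..Z range, ord('O') − ord('A') = 14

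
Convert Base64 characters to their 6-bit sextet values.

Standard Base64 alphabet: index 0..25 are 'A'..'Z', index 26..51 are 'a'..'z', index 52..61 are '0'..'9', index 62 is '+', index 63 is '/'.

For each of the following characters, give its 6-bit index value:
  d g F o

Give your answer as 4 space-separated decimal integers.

'd': a..z range, 26 + ord('d') − ord('a') = 29
'g': a..z range, 26 + ord('g') − ord('a') = 32
'F': A..Z range, ord('F') − ord('A') = 5
'o': a..z range, 26 + ord('o') − ord('a') = 40

Answer: 29 32 5 40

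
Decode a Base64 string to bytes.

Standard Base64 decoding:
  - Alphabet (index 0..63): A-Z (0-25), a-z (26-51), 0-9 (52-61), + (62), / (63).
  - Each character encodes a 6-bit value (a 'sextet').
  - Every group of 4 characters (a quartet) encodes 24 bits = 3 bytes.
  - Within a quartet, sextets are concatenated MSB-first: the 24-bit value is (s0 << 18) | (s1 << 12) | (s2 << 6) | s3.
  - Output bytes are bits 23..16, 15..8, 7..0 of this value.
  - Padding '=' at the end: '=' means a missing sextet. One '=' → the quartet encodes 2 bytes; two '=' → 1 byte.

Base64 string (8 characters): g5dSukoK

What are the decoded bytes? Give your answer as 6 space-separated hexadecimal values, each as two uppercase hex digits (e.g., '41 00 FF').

After char 0 ('g'=32): chars_in_quartet=1 acc=0x20 bytes_emitted=0
After char 1 ('5'=57): chars_in_quartet=2 acc=0x839 bytes_emitted=0
After char 2 ('d'=29): chars_in_quartet=3 acc=0x20E5D bytes_emitted=0
After char 3 ('S'=18): chars_in_quartet=4 acc=0x839752 -> emit 83 97 52, reset; bytes_emitted=3
After char 4 ('u'=46): chars_in_quartet=1 acc=0x2E bytes_emitted=3
After char 5 ('k'=36): chars_in_quartet=2 acc=0xBA4 bytes_emitted=3
After char 6 ('o'=40): chars_in_quartet=3 acc=0x2E928 bytes_emitted=3
After char 7 ('K'=10): chars_in_quartet=4 acc=0xBA4A0A -> emit BA 4A 0A, reset; bytes_emitted=6

Answer: 83 97 52 BA 4A 0A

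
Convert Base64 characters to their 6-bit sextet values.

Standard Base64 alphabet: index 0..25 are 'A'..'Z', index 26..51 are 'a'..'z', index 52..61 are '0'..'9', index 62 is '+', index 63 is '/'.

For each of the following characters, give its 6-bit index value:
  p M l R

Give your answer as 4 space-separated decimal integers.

'p': a..z range, 26 + ord('p') − ord('a') = 41
'M': A..Z range, ord('M') − ord('A') = 12
'l': a..z range, 26 + ord('l') − ord('a') = 37
'R': A..Z range, ord('R') − ord('A') = 17

Answer: 41 12 37 17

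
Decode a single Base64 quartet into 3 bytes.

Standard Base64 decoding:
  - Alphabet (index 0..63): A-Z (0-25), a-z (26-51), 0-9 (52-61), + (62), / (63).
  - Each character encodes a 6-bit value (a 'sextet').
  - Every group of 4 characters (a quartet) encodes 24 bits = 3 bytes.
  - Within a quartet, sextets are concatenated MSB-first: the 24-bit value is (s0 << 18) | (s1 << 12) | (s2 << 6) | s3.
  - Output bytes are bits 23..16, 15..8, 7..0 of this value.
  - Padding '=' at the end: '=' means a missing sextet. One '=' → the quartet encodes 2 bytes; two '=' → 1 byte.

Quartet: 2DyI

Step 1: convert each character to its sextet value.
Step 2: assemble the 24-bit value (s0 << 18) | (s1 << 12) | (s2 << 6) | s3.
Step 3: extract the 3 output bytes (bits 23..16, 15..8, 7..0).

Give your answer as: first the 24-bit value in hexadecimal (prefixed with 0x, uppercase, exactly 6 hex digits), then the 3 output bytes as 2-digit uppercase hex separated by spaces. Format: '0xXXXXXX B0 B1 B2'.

Answer: 0xD83C88 D8 3C 88

Derivation:
Sextets: 2=54, D=3, y=50, I=8
24-bit: (54<<18) | (3<<12) | (50<<6) | 8
      = 0xD80000 | 0x003000 | 0x000C80 | 0x000008
      = 0xD83C88
Bytes: (v>>16)&0xFF=D8, (v>>8)&0xFF=3C, v&0xFF=88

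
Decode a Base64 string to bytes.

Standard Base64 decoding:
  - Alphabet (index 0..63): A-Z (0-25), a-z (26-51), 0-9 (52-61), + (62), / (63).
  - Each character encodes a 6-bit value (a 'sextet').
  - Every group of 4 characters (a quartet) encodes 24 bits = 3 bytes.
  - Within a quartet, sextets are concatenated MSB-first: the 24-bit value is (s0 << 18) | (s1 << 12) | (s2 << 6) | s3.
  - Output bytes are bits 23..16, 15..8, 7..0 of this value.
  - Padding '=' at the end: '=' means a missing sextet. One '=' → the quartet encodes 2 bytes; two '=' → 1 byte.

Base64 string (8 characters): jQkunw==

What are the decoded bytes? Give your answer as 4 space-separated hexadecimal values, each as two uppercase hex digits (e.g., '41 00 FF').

After char 0 ('j'=35): chars_in_quartet=1 acc=0x23 bytes_emitted=0
After char 1 ('Q'=16): chars_in_quartet=2 acc=0x8D0 bytes_emitted=0
After char 2 ('k'=36): chars_in_quartet=3 acc=0x23424 bytes_emitted=0
After char 3 ('u'=46): chars_in_quartet=4 acc=0x8D092E -> emit 8D 09 2E, reset; bytes_emitted=3
After char 4 ('n'=39): chars_in_quartet=1 acc=0x27 bytes_emitted=3
After char 5 ('w'=48): chars_in_quartet=2 acc=0x9F0 bytes_emitted=3
Padding '==': partial quartet acc=0x9F0 -> emit 9F; bytes_emitted=4

Answer: 8D 09 2E 9F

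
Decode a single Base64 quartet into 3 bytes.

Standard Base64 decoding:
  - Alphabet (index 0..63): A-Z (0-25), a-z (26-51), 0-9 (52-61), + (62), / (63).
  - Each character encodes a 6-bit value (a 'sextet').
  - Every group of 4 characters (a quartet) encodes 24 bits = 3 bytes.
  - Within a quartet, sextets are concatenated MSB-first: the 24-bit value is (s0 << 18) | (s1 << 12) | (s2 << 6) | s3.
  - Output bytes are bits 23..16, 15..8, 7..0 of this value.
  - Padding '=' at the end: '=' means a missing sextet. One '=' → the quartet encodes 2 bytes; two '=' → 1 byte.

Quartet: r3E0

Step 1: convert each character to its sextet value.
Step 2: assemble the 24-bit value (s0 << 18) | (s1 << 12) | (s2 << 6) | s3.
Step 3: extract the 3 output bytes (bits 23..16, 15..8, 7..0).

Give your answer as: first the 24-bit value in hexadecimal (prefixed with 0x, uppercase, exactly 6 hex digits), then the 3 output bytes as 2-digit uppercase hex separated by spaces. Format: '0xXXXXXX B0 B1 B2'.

Sextets: r=43, 3=55, E=4, 0=52
24-bit: (43<<18) | (55<<12) | (4<<6) | 52
      = 0xAC0000 | 0x037000 | 0x000100 | 0x000034
      = 0xAF7134
Bytes: (v>>16)&0xFF=AF, (v>>8)&0xFF=71, v&0xFF=34

Answer: 0xAF7134 AF 71 34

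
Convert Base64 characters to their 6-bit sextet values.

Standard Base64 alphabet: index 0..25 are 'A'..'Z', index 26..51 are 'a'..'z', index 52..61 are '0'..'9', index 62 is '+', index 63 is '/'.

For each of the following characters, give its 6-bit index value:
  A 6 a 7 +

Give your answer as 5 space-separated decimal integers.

'A': A..Z range, ord('A') − ord('A') = 0
'6': 0..9 range, 52 + ord('6') − ord('0') = 58
'a': a..z range, 26 + ord('a') − ord('a') = 26
'7': 0..9 range, 52 + ord('7') − ord('0') = 59
'+': index 62

Answer: 0 58 26 59 62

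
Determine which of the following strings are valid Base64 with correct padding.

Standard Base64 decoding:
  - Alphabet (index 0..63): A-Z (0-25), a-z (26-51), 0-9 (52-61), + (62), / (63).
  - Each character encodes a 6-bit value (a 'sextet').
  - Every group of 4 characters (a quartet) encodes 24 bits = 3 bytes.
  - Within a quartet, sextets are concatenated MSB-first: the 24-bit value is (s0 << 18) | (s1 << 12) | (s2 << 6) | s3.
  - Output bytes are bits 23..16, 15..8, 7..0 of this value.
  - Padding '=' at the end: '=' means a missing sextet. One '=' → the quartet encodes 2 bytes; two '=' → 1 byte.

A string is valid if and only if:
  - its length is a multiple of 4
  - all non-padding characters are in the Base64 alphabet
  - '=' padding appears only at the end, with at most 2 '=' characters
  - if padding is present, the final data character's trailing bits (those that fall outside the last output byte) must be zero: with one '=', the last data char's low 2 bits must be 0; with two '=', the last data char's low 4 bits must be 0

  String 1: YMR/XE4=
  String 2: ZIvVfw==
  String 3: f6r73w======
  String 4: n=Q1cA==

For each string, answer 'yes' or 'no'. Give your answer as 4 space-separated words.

String 1: 'YMR/XE4=' → valid
String 2: 'ZIvVfw==' → valid
String 3: 'f6r73w======' → invalid (6 pad chars (max 2))
String 4: 'n=Q1cA==' → invalid (bad char(s): ['=']; '=' in middle)

Answer: yes yes no no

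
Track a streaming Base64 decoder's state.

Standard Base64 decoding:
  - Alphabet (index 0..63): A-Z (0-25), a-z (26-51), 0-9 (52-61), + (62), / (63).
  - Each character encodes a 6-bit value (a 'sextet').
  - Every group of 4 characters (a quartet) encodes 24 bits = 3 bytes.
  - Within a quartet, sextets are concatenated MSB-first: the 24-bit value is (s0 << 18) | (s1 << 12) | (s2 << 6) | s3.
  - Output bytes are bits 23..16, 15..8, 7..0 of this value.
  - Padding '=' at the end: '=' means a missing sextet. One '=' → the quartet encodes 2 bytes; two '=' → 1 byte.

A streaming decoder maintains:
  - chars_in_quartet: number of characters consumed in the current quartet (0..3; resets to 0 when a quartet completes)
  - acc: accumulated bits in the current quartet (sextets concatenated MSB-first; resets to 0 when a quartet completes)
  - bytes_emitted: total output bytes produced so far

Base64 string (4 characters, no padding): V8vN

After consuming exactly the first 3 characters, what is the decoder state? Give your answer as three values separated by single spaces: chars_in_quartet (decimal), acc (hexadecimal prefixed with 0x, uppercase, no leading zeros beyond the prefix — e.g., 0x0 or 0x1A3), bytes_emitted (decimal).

After char 0 ('V'=21): chars_in_quartet=1 acc=0x15 bytes_emitted=0
After char 1 ('8'=60): chars_in_quartet=2 acc=0x57C bytes_emitted=0
After char 2 ('v'=47): chars_in_quartet=3 acc=0x15F2F bytes_emitted=0

Answer: 3 0x15F2F 0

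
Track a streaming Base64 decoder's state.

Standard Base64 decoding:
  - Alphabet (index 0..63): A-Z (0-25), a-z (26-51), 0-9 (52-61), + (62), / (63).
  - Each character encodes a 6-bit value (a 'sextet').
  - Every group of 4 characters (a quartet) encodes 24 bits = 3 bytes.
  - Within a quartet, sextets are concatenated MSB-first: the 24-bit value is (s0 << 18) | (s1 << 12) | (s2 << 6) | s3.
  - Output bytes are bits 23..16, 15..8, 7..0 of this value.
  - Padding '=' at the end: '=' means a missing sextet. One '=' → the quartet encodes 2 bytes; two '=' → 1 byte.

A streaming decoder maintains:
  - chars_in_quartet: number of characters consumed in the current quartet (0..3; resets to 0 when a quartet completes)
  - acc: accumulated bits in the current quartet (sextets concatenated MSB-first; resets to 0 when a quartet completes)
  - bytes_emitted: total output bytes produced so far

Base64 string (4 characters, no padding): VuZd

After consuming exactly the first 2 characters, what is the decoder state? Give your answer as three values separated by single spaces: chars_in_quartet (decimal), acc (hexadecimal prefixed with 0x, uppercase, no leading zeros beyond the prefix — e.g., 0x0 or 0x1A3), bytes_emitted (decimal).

After char 0 ('V'=21): chars_in_quartet=1 acc=0x15 bytes_emitted=0
After char 1 ('u'=46): chars_in_quartet=2 acc=0x56E bytes_emitted=0

Answer: 2 0x56E 0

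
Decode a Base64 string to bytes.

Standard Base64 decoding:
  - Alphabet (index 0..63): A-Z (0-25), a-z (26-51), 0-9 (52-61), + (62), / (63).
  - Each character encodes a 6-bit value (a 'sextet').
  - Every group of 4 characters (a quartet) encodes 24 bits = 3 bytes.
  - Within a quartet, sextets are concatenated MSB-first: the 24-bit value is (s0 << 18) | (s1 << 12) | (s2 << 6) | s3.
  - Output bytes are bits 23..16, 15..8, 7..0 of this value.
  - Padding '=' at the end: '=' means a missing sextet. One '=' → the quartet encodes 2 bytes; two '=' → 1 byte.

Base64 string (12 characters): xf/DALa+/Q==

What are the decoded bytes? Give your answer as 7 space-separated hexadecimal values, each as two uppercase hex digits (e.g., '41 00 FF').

Answer: C5 FF C3 00 B6 BE FD

Derivation:
After char 0 ('x'=49): chars_in_quartet=1 acc=0x31 bytes_emitted=0
After char 1 ('f'=31): chars_in_quartet=2 acc=0xC5F bytes_emitted=0
After char 2 ('/'=63): chars_in_quartet=3 acc=0x317FF bytes_emitted=0
After char 3 ('D'=3): chars_in_quartet=4 acc=0xC5FFC3 -> emit C5 FF C3, reset; bytes_emitted=3
After char 4 ('A'=0): chars_in_quartet=1 acc=0x0 bytes_emitted=3
After char 5 ('L'=11): chars_in_quartet=2 acc=0xB bytes_emitted=3
After char 6 ('a'=26): chars_in_quartet=3 acc=0x2DA bytes_emitted=3
After char 7 ('+'=62): chars_in_quartet=4 acc=0xB6BE -> emit 00 B6 BE, reset; bytes_emitted=6
After char 8 ('/'=63): chars_in_quartet=1 acc=0x3F bytes_emitted=6
After char 9 ('Q'=16): chars_in_quartet=2 acc=0xFD0 bytes_emitted=6
Padding '==': partial quartet acc=0xFD0 -> emit FD; bytes_emitted=7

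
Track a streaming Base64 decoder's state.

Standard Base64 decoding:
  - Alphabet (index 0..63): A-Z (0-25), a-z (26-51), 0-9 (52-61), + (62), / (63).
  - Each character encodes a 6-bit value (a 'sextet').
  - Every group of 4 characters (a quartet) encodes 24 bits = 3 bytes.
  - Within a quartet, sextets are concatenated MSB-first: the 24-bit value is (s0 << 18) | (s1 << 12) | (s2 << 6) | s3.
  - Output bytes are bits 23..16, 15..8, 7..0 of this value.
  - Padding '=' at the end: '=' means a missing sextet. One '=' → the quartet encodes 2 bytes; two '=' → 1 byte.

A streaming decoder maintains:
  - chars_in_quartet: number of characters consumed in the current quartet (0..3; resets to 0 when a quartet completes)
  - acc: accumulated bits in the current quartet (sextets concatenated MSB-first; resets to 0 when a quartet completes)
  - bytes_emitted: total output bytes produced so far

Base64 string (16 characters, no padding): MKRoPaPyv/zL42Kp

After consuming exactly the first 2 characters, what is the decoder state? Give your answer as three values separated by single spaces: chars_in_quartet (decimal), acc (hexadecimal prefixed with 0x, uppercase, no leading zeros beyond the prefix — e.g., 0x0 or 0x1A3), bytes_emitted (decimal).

After char 0 ('M'=12): chars_in_quartet=1 acc=0xC bytes_emitted=0
After char 1 ('K'=10): chars_in_quartet=2 acc=0x30A bytes_emitted=0

Answer: 2 0x30A 0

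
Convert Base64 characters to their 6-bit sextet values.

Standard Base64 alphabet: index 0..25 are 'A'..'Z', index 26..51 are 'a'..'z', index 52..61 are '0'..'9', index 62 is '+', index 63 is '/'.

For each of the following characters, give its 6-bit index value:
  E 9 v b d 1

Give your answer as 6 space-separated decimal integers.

'E': A..Z range, ord('E') − ord('A') = 4
'9': 0..9 range, 52 + ord('9') − ord('0') = 61
'v': a..z range, 26 + ord('v') − ord('a') = 47
'b': a..z range, 26 + ord('b') − ord('a') = 27
'd': a..z range, 26 + ord('d') − ord('a') = 29
'1': 0..9 range, 52 + ord('1') − ord('0') = 53

Answer: 4 61 47 27 29 53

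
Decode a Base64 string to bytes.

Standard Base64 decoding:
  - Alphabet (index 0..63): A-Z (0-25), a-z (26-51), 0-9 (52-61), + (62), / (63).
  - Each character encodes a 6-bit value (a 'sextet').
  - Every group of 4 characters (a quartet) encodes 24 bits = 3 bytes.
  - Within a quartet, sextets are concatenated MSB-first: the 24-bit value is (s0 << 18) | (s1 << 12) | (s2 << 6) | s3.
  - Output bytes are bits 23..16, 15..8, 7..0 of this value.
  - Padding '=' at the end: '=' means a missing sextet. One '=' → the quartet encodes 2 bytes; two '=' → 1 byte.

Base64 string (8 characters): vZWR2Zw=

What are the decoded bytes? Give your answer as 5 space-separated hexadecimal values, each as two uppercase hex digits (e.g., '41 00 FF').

After char 0 ('v'=47): chars_in_quartet=1 acc=0x2F bytes_emitted=0
After char 1 ('Z'=25): chars_in_quartet=2 acc=0xBD9 bytes_emitted=0
After char 2 ('W'=22): chars_in_quartet=3 acc=0x2F656 bytes_emitted=0
After char 3 ('R'=17): chars_in_quartet=4 acc=0xBD9591 -> emit BD 95 91, reset; bytes_emitted=3
After char 4 ('2'=54): chars_in_quartet=1 acc=0x36 bytes_emitted=3
After char 5 ('Z'=25): chars_in_quartet=2 acc=0xD99 bytes_emitted=3
After char 6 ('w'=48): chars_in_quartet=3 acc=0x36670 bytes_emitted=3
Padding '=': partial quartet acc=0x36670 -> emit D9 9C; bytes_emitted=5

Answer: BD 95 91 D9 9C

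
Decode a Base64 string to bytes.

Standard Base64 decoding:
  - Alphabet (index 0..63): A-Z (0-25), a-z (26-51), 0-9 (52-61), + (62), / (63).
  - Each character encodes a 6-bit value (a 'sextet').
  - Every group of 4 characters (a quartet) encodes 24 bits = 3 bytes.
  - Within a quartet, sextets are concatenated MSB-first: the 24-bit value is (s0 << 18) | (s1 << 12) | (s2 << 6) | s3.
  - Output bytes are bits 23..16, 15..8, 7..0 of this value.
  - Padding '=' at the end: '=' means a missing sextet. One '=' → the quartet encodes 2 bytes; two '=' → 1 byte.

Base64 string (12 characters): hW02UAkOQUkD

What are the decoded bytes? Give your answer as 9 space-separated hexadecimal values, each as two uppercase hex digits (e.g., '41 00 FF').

Answer: 85 6D 36 50 09 0E 41 49 03

Derivation:
After char 0 ('h'=33): chars_in_quartet=1 acc=0x21 bytes_emitted=0
After char 1 ('W'=22): chars_in_quartet=2 acc=0x856 bytes_emitted=0
After char 2 ('0'=52): chars_in_quartet=3 acc=0x215B4 bytes_emitted=0
After char 3 ('2'=54): chars_in_quartet=4 acc=0x856D36 -> emit 85 6D 36, reset; bytes_emitted=3
After char 4 ('U'=20): chars_in_quartet=1 acc=0x14 bytes_emitted=3
After char 5 ('A'=0): chars_in_quartet=2 acc=0x500 bytes_emitted=3
After char 6 ('k'=36): chars_in_quartet=3 acc=0x14024 bytes_emitted=3
After char 7 ('O'=14): chars_in_quartet=4 acc=0x50090E -> emit 50 09 0E, reset; bytes_emitted=6
After char 8 ('Q'=16): chars_in_quartet=1 acc=0x10 bytes_emitted=6
After char 9 ('U'=20): chars_in_quartet=2 acc=0x414 bytes_emitted=6
After char 10 ('k'=36): chars_in_quartet=3 acc=0x10524 bytes_emitted=6
After char 11 ('D'=3): chars_in_quartet=4 acc=0x414903 -> emit 41 49 03, reset; bytes_emitted=9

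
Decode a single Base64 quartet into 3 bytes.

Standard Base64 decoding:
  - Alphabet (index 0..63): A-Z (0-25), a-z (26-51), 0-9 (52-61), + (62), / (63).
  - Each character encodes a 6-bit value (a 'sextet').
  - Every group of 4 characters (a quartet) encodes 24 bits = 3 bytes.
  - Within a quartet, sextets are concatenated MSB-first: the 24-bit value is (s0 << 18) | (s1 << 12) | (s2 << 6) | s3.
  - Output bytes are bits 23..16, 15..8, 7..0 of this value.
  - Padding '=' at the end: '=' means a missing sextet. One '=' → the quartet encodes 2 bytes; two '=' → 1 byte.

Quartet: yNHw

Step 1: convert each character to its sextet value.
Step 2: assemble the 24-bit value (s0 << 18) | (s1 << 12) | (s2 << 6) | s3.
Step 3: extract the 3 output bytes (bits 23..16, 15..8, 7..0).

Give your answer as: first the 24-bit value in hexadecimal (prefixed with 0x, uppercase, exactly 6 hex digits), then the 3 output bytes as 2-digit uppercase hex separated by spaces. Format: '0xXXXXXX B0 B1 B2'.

Sextets: y=50, N=13, H=7, w=48
24-bit: (50<<18) | (13<<12) | (7<<6) | 48
      = 0xC80000 | 0x00D000 | 0x0001C0 | 0x000030
      = 0xC8D1F0
Bytes: (v>>16)&0xFF=C8, (v>>8)&0xFF=D1, v&0xFF=F0

Answer: 0xC8D1F0 C8 D1 F0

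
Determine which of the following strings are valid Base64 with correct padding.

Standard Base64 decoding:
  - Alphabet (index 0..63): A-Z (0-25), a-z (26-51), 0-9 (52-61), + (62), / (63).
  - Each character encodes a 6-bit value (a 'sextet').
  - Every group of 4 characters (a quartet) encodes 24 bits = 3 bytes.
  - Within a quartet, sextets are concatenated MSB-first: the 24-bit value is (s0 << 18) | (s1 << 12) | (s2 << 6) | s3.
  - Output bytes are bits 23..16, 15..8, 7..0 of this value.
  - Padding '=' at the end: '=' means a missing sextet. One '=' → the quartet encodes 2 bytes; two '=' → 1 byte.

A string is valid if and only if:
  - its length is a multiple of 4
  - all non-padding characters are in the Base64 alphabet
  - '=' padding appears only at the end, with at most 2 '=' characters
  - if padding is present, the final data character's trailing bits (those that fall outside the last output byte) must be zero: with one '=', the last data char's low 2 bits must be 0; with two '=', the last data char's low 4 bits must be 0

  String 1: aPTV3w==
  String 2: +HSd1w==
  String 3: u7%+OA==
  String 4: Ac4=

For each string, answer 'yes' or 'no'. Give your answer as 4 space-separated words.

String 1: 'aPTV3w==' → valid
String 2: '+HSd1w==' → valid
String 3: 'u7%+OA==' → invalid (bad char(s): ['%'])
String 4: 'Ac4=' → valid

Answer: yes yes no yes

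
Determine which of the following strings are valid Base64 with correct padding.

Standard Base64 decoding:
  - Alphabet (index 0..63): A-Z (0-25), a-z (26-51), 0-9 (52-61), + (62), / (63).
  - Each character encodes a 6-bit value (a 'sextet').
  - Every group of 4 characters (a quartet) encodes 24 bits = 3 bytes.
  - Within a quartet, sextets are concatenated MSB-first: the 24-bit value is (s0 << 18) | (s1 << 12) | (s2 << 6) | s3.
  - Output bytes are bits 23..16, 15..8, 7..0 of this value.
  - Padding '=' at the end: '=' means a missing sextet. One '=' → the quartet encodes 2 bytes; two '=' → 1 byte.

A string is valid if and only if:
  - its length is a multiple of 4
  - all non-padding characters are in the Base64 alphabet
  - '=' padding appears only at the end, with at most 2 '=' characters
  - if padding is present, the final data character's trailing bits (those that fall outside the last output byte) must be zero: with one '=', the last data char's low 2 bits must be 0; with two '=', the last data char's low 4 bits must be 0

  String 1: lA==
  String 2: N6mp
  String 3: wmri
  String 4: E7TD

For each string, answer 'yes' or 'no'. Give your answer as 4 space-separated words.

Answer: yes yes yes yes

Derivation:
String 1: 'lA==' → valid
String 2: 'N6mp' → valid
String 3: 'wmri' → valid
String 4: 'E7TD' → valid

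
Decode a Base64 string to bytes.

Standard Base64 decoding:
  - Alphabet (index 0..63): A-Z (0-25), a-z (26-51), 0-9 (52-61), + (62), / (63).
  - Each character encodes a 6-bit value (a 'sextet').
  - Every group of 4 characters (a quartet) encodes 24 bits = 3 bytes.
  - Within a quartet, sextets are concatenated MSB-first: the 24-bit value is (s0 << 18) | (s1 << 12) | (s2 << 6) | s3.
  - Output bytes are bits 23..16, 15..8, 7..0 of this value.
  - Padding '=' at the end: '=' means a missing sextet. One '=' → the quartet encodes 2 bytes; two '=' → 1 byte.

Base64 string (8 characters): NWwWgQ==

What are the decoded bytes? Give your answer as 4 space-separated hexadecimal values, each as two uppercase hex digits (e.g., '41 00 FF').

After char 0 ('N'=13): chars_in_quartet=1 acc=0xD bytes_emitted=0
After char 1 ('W'=22): chars_in_quartet=2 acc=0x356 bytes_emitted=0
After char 2 ('w'=48): chars_in_quartet=3 acc=0xD5B0 bytes_emitted=0
After char 3 ('W'=22): chars_in_quartet=4 acc=0x356C16 -> emit 35 6C 16, reset; bytes_emitted=3
After char 4 ('g'=32): chars_in_quartet=1 acc=0x20 bytes_emitted=3
After char 5 ('Q'=16): chars_in_quartet=2 acc=0x810 bytes_emitted=3
Padding '==': partial quartet acc=0x810 -> emit 81; bytes_emitted=4

Answer: 35 6C 16 81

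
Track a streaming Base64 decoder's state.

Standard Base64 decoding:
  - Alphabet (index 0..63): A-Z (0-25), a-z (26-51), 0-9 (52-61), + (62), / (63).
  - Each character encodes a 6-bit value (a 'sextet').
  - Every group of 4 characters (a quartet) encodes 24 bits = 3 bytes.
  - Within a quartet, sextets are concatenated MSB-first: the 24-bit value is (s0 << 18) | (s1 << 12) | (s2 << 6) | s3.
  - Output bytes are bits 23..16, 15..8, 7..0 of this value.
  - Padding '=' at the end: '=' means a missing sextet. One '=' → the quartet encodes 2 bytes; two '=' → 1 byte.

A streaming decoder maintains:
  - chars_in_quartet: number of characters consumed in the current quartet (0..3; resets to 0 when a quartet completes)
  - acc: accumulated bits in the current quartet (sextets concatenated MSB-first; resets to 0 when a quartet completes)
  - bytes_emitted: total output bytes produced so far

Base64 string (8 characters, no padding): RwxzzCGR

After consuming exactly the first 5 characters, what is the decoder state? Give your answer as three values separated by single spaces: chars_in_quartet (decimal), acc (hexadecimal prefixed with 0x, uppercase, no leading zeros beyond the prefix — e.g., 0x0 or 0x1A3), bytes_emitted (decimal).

Answer: 1 0x33 3

Derivation:
After char 0 ('R'=17): chars_in_quartet=1 acc=0x11 bytes_emitted=0
After char 1 ('w'=48): chars_in_quartet=2 acc=0x470 bytes_emitted=0
After char 2 ('x'=49): chars_in_quartet=3 acc=0x11C31 bytes_emitted=0
After char 3 ('z'=51): chars_in_quartet=4 acc=0x470C73 -> emit 47 0C 73, reset; bytes_emitted=3
After char 4 ('z'=51): chars_in_quartet=1 acc=0x33 bytes_emitted=3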